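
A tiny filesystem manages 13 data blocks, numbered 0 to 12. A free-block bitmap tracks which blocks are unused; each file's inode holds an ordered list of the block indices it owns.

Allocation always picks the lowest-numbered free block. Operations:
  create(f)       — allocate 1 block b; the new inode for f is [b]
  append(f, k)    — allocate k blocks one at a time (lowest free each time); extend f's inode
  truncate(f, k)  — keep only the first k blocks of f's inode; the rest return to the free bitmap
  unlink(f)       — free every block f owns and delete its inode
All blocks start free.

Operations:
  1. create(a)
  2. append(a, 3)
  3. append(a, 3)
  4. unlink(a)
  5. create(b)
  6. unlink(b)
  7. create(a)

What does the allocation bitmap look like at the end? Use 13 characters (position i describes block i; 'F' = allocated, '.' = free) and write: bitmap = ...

create(a): bitmap=F............ | a=[0]
append(a, 3): bitmap=FFFF......... | a=[0, 1, 2, 3]
append(a, 3): bitmap=FFFFFFF...... | a=[0, 1, 2, 3, 4, 5, 6]
unlink(a): bitmap=............. | 
create(b): bitmap=F............ | b=[0]
unlink(b): bitmap=............. | 
create(a): bitmap=F............ | a=[0]

bitmap = F............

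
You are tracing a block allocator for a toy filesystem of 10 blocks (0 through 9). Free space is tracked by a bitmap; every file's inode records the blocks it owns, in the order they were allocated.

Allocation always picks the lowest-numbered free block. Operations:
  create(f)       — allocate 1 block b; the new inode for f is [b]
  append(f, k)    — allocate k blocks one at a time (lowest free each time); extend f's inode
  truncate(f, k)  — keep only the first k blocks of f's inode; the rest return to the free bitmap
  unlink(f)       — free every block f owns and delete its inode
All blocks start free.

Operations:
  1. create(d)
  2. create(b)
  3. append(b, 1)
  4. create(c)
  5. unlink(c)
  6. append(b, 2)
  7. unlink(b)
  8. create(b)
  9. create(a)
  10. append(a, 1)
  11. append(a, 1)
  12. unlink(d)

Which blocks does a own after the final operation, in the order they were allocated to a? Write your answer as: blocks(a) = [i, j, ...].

[1] create(d) — d=0 (map F.........)
[2] create(b) — b=1 d=0 (map FF........)
[3] append(b, 1) — b=1,2 d=0 (map FFF.......)
[4] create(c) — b=1,2 c=3 d=0 (map FFFF......)
[5] unlink(c) — b=1,2 d=0 (map FFF.......)
[6] append(b, 2) — b=1,2,3,4 d=0 (map FFFFF.....)
[7] unlink(b) — d=0 (map F.........)
[8] create(b) — b=1 d=0 (map FF........)
[9] create(a) — a=2 b=1 d=0 (map FFF.......)
[10] append(a, 1) — a=2,3 b=1 d=0 (map FFFF......)
[11] append(a, 1) — a=2,3,4 b=1 d=0 (map FFFFF.....)
[12] unlink(d) — a=2,3,4 b=1 (map .FFFF.....)

blocks(a) = [2, 3, 4]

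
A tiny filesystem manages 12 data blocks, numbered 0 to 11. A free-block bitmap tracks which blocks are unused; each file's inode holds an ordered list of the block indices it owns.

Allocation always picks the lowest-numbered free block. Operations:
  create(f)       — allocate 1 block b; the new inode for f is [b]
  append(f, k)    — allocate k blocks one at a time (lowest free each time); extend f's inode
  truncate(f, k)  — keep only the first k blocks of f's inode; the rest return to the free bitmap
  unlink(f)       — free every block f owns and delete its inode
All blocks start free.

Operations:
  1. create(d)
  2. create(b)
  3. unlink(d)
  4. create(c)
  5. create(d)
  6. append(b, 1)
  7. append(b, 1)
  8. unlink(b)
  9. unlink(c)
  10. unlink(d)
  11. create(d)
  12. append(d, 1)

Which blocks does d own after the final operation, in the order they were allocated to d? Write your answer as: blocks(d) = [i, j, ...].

create(d): bitmap=F........... | d=[0]
create(b): bitmap=FF.......... | b=[1] d=[0]
unlink(d): bitmap=.F.......... | b=[1]
create(c): bitmap=FF.......... | b=[1] c=[0]
create(d): bitmap=FFF......... | b=[1] c=[0] d=[2]
append(b, 1): bitmap=FFFF........ | b=[1, 3] c=[0] d=[2]
append(b, 1): bitmap=FFFFF....... | b=[1, 3, 4] c=[0] d=[2]
unlink(b): bitmap=F.F......... | c=[0] d=[2]
unlink(c): bitmap=..F......... | d=[2]
unlink(d): bitmap=............ | 
create(d): bitmap=F........... | d=[0]
append(d, 1): bitmap=FF.......... | d=[0, 1]

blocks(d) = [0, 1]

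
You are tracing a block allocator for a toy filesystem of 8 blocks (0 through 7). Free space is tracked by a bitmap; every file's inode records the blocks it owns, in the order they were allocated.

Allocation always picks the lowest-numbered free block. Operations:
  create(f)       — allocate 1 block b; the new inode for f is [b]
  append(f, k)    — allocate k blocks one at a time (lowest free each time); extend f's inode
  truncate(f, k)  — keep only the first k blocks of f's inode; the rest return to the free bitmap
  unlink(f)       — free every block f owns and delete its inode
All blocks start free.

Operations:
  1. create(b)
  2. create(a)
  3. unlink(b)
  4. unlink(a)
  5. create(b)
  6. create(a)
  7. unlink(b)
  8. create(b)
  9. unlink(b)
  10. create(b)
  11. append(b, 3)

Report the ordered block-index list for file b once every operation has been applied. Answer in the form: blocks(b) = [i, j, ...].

blocks(b) = [0, 2, 3, 4]

after create(b) → b:[0]  free=[F.......]
after create(a) → a:[1], b:[0]  free=[FF......]
after unlink(b) → a:[1]  free=[.F......]
after unlink(a) →   free=[........]
after create(b) → b:[0]  free=[F.......]
after create(a) → a:[1], b:[0]  free=[FF......]
after unlink(b) → a:[1]  free=[.F......]
after create(b) → a:[1], b:[0]  free=[FF......]
after unlink(b) → a:[1]  free=[.F......]
after create(b) → a:[1], b:[0]  free=[FF......]
after append(b, 3) → a:[1], b:[0, 2, 3, 4]  free=[FFFFF...]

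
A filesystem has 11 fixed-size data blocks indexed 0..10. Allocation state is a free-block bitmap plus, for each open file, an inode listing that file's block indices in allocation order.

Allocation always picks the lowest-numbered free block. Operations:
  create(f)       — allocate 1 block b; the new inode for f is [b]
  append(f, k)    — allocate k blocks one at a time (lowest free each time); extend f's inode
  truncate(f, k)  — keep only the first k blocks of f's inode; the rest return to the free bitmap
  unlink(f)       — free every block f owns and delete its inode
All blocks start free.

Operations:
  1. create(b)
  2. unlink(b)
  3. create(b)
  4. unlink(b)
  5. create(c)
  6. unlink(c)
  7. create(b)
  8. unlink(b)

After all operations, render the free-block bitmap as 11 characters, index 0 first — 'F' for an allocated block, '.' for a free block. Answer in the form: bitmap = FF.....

[1] create(b) — b=0 (map F..........)
[2] unlink(b) —  (map ...........)
[3] create(b) — b=0 (map F..........)
[4] unlink(b) —  (map ...........)
[5] create(c) — c=0 (map F..........)
[6] unlink(c) —  (map ...........)
[7] create(b) — b=0 (map F..........)
[8] unlink(b) —  (map ...........)

bitmap = ...........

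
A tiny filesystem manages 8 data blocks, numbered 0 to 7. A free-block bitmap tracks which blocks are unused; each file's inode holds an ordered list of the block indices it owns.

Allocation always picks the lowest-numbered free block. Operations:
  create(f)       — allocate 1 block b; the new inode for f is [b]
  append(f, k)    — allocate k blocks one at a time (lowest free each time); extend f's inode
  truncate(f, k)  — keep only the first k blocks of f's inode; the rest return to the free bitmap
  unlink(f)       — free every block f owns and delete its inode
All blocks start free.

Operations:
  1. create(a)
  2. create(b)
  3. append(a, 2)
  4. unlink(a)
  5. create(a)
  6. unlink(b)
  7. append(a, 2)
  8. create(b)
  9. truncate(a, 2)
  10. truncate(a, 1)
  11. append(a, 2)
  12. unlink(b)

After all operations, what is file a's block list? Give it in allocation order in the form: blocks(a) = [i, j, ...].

blocks(a) = [0, 1, 2]

create(a): bitmap=F....... | a=[0]
create(b): bitmap=FF...... | a=[0] b=[1]
append(a, 2): bitmap=FFFF.... | a=[0, 2, 3] b=[1]
unlink(a): bitmap=.F...... | b=[1]
create(a): bitmap=FF...... | a=[0] b=[1]
unlink(b): bitmap=F....... | a=[0]
append(a, 2): bitmap=FFF..... | a=[0, 1, 2]
create(b): bitmap=FFFF.... | a=[0, 1, 2] b=[3]
truncate(a, 2): bitmap=FF.F.... | a=[0, 1] b=[3]
truncate(a, 1): bitmap=F..F.... | a=[0] b=[3]
append(a, 2): bitmap=FFFF.... | a=[0, 1, 2] b=[3]
unlink(b): bitmap=FFF..... | a=[0, 1, 2]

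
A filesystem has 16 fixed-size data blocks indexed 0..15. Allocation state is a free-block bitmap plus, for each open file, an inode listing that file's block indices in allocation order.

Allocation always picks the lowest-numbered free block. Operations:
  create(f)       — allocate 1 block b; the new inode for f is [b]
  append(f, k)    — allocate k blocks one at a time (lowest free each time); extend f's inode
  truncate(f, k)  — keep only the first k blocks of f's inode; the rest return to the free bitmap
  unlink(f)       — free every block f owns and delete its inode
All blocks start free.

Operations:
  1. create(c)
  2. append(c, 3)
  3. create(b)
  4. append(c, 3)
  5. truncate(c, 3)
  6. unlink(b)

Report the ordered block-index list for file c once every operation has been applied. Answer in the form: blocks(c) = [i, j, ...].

[1] create(c) — c=0 (map F...............)
[2] append(c, 3) — c=0,1,2,3 (map FFFF............)
[3] create(b) — b=4 c=0,1,2,3 (map FFFFF...........)
[4] append(c, 3) — b=4 c=0,1,2,3,5,6,7 (map FFFFFFFF........)
[5] truncate(c, 3) — b=4 c=0,1,2 (map FFF.F...........)
[6] unlink(b) — c=0,1,2 (map FFF.............)

blocks(c) = [0, 1, 2]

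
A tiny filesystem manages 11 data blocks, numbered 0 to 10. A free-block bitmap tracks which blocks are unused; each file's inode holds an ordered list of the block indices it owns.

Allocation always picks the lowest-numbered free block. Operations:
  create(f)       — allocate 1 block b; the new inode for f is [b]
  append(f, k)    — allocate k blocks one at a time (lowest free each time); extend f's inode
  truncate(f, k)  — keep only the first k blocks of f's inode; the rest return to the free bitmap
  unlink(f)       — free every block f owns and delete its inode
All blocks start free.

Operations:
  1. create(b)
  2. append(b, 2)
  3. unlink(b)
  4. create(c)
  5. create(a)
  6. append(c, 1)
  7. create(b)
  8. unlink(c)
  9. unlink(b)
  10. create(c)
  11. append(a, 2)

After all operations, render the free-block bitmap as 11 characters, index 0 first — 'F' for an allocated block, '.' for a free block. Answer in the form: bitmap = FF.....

bitmap = FFFF.......

after create(b) → b:[0]  free=[F..........]
after append(b, 2) → b:[0, 1, 2]  free=[FFF........]
after unlink(b) →   free=[...........]
after create(c) → c:[0]  free=[F..........]
after create(a) → a:[1], c:[0]  free=[FF.........]
after append(c, 1) → a:[1], c:[0, 2]  free=[FFF........]
after create(b) → a:[1], b:[3], c:[0, 2]  free=[FFFF.......]
after unlink(c) → a:[1], b:[3]  free=[.F.F.......]
after unlink(b) → a:[1]  free=[.F.........]
after create(c) → a:[1], c:[0]  free=[FF.........]
after append(a, 2) → a:[1, 2, 3], c:[0]  free=[FFFF.......]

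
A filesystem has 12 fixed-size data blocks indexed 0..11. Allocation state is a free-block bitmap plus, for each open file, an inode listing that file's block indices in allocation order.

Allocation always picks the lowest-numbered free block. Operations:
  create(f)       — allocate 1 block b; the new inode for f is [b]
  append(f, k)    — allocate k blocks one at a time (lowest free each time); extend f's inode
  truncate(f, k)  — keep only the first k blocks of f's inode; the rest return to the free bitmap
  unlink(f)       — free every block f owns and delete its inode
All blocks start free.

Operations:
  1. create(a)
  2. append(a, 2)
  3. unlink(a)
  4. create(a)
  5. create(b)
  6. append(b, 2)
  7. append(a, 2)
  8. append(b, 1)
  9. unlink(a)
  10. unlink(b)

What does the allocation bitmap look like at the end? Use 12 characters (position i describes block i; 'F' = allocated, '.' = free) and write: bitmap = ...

bitmap = ............

create(a): bitmap=F........... | a=[0]
append(a, 2): bitmap=FFF......... | a=[0, 1, 2]
unlink(a): bitmap=............ | 
create(a): bitmap=F........... | a=[0]
create(b): bitmap=FF.......... | a=[0] b=[1]
append(b, 2): bitmap=FFFF........ | a=[0] b=[1, 2, 3]
append(a, 2): bitmap=FFFFFF...... | a=[0, 4, 5] b=[1, 2, 3]
append(b, 1): bitmap=FFFFFFF..... | a=[0, 4, 5] b=[1, 2, 3, 6]
unlink(a): bitmap=.FFF..F..... | b=[1, 2, 3, 6]
unlink(b): bitmap=............ | 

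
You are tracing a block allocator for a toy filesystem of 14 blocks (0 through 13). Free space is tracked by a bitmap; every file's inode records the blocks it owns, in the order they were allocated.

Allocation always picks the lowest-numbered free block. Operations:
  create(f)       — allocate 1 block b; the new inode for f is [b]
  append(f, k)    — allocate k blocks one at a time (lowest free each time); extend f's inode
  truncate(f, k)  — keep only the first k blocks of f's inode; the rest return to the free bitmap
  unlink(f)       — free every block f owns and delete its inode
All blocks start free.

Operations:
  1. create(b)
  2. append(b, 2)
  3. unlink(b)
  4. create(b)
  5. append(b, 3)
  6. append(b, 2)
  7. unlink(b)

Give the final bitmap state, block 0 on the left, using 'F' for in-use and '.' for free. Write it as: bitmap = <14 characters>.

bitmap = ..............

after create(b) → b:[0]  free=[F.............]
after append(b, 2) → b:[0, 1, 2]  free=[FFF...........]
after unlink(b) →   free=[..............]
after create(b) → b:[0]  free=[F.............]
after append(b, 3) → b:[0, 1, 2, 3]  free=[FFFF..........]
after append(b, 2) → b:[0, 1, 2, 3, 4, 5]  free=[FFFFFF........]
after unlink(b) →   free=[..............]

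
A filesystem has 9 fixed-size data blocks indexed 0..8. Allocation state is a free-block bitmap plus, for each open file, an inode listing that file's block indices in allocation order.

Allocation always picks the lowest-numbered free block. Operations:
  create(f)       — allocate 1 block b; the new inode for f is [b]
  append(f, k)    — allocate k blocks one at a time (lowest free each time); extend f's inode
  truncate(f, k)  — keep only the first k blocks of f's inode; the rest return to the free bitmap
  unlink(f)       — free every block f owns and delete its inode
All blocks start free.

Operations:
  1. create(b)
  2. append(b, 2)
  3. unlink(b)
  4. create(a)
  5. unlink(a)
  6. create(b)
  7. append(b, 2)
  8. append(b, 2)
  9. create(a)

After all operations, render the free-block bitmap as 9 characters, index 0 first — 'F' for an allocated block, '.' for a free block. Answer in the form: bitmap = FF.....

bitmap = FFFFFF...

  1. create(b)  ⇒  F........  {b→[0]}
  2. append(b, 2)  ⇒  FFF......  {b→[0, 1, 2]}
  3. unlink(b)  ⇒  .........  {}
  4. create(a)  ⇒  F........  {a→[0]}
  5. unlink(a)  ⇒  .........  {}
  6. create(b)  ⇒  F........  {b→[0]}
  7. append(b, 2)  ⇒  FFF......  {b→[0, 1, 2]}
  8. append(b, 2)  ⇒  FFFFF....  {b→[0, 1, 2, 3, 4]}
  9. create(a)  ⇒  FFFFFF...  {a→[5]; b→[0, 1, 2, 3, 4]}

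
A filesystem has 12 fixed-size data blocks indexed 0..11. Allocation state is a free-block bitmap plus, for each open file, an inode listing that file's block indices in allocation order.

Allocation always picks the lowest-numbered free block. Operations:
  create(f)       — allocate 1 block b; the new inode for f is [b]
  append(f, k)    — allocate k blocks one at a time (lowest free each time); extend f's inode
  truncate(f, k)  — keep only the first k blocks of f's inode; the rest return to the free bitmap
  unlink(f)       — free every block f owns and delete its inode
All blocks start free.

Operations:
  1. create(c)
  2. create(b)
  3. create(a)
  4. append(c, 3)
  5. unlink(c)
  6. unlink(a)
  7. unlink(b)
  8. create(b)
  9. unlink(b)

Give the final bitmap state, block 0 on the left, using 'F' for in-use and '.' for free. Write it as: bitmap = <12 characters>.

bitmap = ............

  1. create(c)  ⇒  F...........  {c→[0]}
  2. create(b)  ⇒  FF..........  {b→[1]; c→[0]}
  3. create(a)  ⇒  FFF.........  {a→[2]; b→[1]; c→[0]}
  4. append(c, 3)  ⇒  FFFFFF......  {a→[2]; b→[1]; c→[0, 3, 4, 5]}
  5. unlink(c)  ⇒  .FF.........  {a→[2]; b→[1]}
  6. unlink(a)  ⇒  .F..........  {b→[1]}
  7. unlink(b)  ⇒  ............  {}
  8. create(b)  ⇒  F...........  {b→[0]}
  9. unlink(b)  ⇒  ............  {}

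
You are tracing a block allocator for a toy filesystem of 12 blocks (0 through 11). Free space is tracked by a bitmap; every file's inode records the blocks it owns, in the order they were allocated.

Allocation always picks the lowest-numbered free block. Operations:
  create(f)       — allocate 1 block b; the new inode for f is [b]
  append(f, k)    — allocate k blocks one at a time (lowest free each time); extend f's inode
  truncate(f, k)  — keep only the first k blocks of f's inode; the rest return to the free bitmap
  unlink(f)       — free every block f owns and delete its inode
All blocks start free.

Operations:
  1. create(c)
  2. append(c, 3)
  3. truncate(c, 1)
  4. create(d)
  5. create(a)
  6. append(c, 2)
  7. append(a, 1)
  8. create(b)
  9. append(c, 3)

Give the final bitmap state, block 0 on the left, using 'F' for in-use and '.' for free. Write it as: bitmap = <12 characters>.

create(c): bitmap=F........... | c=[0]
append(c, 3): bitmap=FFFF........ | c=[0, 1, 2, 3]
truncate(c, 1): bitmap=F........... | c=[0]
create(d): bitmap=FF.......... | c=[0] d=[1]
create(a): bitmap=FFF......... | a=[2] c=[0] d=[1]
append(c, 2): bitmap=FFFFF....... | a=[2] c=[0, 3, 4] d=[1]
append(a, 1): bitmap=FFFFFF...... | a=[2, 5] c=[0, 3, 4] d=[1]
create(b): bitmap=FFFFFFF..... | a=[2, 5] b=[6] c=[0, 3, 4] d=[1]
append(c, 3): bitmap=FFFFFFFFFF.. | a=[2, 5] b=[6] c=[0, 3, 4, 7, 8, 9] d=[1]

bitmap = FFFFFFFFFF..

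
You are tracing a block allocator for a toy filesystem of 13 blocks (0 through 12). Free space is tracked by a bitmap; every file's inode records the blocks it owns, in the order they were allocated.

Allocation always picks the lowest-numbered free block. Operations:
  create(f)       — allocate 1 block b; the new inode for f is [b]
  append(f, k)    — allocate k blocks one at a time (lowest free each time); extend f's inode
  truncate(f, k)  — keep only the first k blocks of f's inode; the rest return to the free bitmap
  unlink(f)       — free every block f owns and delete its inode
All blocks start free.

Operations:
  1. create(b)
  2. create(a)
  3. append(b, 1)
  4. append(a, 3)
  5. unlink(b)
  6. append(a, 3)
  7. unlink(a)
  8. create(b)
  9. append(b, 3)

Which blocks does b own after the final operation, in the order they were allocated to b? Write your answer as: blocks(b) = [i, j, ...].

blocks(b) = [0, 1, 2, 3]

after create(b) → b:[0]  free=[F............]
after create(a) → a:[1], b:[0]  free=[FF...........]
after append(b, 1) → a:[1], b:[0, 2]  free=[FFF..........]
after append(a, 3) → a:[1, 3, 4, 5], b:[0, 2]  free=[FFFFFF.......]
after unlink(b) → a:[1, 3, 4, 5]  free=[.F.FFF.......]
after append(a, 3) → a:[1, 3, 4, 5, 0, 2, 6]  free=[FFFFFFF......]
after unlink(a) →   free=[.............]
after create(b) → b:[0]  free=[F............]
after append(b, 3) → b:[0, 1, 2, 3]  free=[FFFF.........]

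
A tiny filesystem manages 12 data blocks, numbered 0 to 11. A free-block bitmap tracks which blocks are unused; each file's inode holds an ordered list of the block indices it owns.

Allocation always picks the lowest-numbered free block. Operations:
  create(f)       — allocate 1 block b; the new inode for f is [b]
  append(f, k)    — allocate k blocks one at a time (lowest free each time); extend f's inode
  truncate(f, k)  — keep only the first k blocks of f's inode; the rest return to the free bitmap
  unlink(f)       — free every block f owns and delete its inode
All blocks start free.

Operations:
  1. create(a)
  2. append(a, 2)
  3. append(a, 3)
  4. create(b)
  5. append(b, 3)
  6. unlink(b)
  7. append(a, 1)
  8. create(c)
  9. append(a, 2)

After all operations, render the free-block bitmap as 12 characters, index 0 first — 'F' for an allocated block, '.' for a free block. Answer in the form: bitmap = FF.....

[1] create(a) — a=0 (map F...........)
[2] append(a, 2) — a=0,1,2 (map FFF.........)
[3] append(a, 3) — a=0,1,2,3,4,5 (map FFFFFF......)
[4] create(b) — a=0,1,2,3,4,5 b=6 (map FFFFFFF.....)
[5] append(b, 3) — a=0,1,2,3,4,5 b=6,7,8,9 (map FFFFFFFFFF..)
[6] unlink(b) — a=0,1,2,3,4,5 (map FFFFFF......)
[7] append(a, 1) — a=0,1,2,3,4,5,6 (map FFFFFFF.....)
[8] create(c) — a=0,1,2,3,4,5,6 c=7 (map FFFFFFFF....)
[9] append(a, 2) — a=0,1,2,3,4,5,6,8,9 c=7 (map FFFFFFFFFF..)

bitmap = FFFFFFFFFF..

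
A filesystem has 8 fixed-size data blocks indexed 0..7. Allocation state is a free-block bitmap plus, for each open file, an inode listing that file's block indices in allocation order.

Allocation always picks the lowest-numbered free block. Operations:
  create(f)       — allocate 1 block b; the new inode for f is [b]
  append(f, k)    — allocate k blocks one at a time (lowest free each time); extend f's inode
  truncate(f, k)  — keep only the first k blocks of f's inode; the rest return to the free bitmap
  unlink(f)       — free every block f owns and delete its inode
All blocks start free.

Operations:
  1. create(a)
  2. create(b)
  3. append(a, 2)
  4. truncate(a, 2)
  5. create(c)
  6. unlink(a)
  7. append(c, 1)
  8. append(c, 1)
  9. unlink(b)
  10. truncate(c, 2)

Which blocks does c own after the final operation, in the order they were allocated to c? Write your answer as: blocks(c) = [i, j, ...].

blocks(c) = [3, 0]

  1. create(a)  ⇒  F.......  {a→[0]}
  2. create(b)  ⇒  FF......  {a→[0]; b→[1]}
  3. append(a, 2)  ⇒  FFFF....  {a→[0, 2, 3]; b→[1]}
  4. truncate(a, 2)  ⇒  FFF.....  {a→[0, 2]; b→[1]}
  5. create(c)  ⇒  FFFF....  {a→[0, 2]; b→[1]; c→[3]}
  6. unlink(a)  ⇒  .F.F....  {b→[1]; c→[3]}
  7. append(c, 1)  ⇒  FF.F....  {b→[1]; c→[3, 0]}
  8. append(c, 1)  ⇒  FFFF....  {b→[1]; c→[3, 0, 2]}
  9. unlink(b)  ⇒  F.FF....  {c→[3, 0, 2]}
  10. truncate(c, 2)  ⇒  F..F....  {c→[3, 0]}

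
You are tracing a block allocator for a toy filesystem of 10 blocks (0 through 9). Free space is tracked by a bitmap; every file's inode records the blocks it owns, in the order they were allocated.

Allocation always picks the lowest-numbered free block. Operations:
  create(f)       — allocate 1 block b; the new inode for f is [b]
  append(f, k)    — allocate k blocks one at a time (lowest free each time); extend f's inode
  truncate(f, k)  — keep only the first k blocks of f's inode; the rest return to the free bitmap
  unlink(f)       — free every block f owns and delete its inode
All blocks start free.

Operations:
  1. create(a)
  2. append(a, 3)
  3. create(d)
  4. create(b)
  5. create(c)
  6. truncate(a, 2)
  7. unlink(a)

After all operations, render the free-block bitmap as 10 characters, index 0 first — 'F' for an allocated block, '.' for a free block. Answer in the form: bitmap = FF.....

after create(a) → a:[0]  free=[F.........]
after append(a, 3) → a:[0, 1, 2, 3]  free=[FFFF......]
after create(d) → a:[0, 1, 2, 3], d:[4]  free=[FFFFF.....]
after create(b) → a:[0, 1, 2, 3], b:[5], d:[4]  free=[FFFFFF....]
after create(c) → a:[0, 1, 2, 3], b:[5], c:[6], d:[4]  free=[FFFFFFF...]
after truncate(a, 2) → a:[0, 1], b:[5], c:[6], d:[4]  free=[FF..FFF...]
after unlink(a) → b:[5], c:[6], d:[4]  free=[....FFF...]

bitmap = ....FFF...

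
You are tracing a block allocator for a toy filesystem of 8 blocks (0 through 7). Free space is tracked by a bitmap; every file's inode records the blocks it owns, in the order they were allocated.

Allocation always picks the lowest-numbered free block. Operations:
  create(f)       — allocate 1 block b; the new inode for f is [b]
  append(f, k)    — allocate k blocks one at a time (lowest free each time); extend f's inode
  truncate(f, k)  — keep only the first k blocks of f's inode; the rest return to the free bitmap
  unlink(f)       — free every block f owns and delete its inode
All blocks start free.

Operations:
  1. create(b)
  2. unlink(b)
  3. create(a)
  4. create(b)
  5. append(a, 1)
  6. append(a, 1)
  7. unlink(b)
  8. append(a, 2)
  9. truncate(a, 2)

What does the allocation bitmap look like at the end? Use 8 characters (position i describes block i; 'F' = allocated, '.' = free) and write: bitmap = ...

bitmap = F.F.....

[1] create(b) — b=0 (map F.......)
[2] unlink(b) —  (map ........)
[3] create(a) — a=0 (map F.......)
[4] create(b) — a=0 b=1 (map FF......)
[5] append(a, 1) — a=0,2 b=1 (map FFF.....)
[6] append(a, 1) — a=0,2,3 b=1 (map FFFF....)
[7] unlink(b) — a=0,2,3 (map F.FF....)
[8] append(a, 2) — a=0,2,3,1,4 (map FFFFF...)
[9] truncate(a, 2) — a=0,2 (map F.F.....)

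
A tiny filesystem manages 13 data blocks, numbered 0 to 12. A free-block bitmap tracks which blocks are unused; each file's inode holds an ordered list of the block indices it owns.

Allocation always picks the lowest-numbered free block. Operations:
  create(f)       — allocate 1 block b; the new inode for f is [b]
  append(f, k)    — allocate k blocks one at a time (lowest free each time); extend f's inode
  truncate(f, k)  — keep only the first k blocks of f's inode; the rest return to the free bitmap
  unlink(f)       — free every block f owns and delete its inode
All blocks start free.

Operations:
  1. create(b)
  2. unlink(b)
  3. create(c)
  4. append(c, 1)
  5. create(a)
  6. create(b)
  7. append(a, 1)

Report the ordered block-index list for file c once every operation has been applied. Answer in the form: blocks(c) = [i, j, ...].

[1] create(b) — b=0 (map F............)
[2] unlink(b) —  (map .............)
[3] create(c) — c=0 (map F............)
[4] append(c, 1) — c=0,1 (map FF...........)
[5] create(a) — a=2 c=0,1 (map FFF..........)
[6] create(b) — a=2 b=3 c=0,1 (map FFFF.........)
[7] append(a, 1) — a=2,4 b=3 c=0,1 (map FFFFF........)

blocks(c) = [0, 1]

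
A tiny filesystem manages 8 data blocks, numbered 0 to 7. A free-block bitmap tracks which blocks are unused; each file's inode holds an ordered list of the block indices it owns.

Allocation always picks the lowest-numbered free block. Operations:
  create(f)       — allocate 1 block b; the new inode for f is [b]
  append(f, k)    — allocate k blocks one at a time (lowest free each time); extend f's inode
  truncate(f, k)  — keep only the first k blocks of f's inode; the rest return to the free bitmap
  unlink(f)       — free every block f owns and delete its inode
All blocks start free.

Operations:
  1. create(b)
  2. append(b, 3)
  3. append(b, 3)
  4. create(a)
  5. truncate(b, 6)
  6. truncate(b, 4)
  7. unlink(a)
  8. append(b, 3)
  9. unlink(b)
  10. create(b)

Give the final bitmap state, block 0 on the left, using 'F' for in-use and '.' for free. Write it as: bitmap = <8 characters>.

after create(b) → b:[0]  free=[F.......]
after append(b, 3) → b:[0, 1, 2, 3]  free=[FFFF....]
after append(b, 3) → b:[0, 1, 2, 3, 4, 5, 6]  free=[FFFFFFF.]
after create(a) → a:[7], b:[0, 1, 2, 3, 4, 5, 6]  free=[FFFFFFFF]
after truncate(b, 6) → a:[7], b:[0, 1, 2, 3, 4, 5]  free=[FFFFFF.F]
after truncate(b, 4) → a:[7], b:[0, 1, 2, 3]  free=[FFFF...F]
after unlink(a) → b:[0, 1, 2, 3]  free=[FFFF....]
after append(b, 3) → b:[0, 1, 2, 3, 4, 5, 6]  free=[FFFFFFF.]
after unlink(b) →   free=[........]
after create(b) → b:[0]  free=[F.......]

bitmap = F.......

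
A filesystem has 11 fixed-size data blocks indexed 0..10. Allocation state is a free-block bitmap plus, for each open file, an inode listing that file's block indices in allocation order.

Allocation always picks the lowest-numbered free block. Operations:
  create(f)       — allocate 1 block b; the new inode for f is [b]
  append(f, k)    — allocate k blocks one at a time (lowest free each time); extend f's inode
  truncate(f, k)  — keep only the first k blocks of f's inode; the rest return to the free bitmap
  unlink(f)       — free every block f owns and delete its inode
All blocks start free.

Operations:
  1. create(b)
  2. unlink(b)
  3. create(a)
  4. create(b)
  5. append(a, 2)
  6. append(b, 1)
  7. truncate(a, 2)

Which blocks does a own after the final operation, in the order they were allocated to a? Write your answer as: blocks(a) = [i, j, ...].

blocks(a) = [0, 2]

  1. create(b)  ⇒  F..........  {b→[0]}
  2. unlink(b)  ⇒  ...........  {}
  3. create(a)  ⇒  F..........  {a→[0]}
  4. create(b)  ⇒  FF.........  {a→[0]; b→[1]}
  5. append(a, 2)  ⇒  FFFF.......  {a→[0, 2, 3]; b→[1]}
  6. append(b, 1)  ⇒  FFFFF......  {a→[0, 2, 3]; b→[1, 4]}
  7. truncate(a, 2)  ⇒  FFF.F......  {a→[0, 2]; b→[1, 4]}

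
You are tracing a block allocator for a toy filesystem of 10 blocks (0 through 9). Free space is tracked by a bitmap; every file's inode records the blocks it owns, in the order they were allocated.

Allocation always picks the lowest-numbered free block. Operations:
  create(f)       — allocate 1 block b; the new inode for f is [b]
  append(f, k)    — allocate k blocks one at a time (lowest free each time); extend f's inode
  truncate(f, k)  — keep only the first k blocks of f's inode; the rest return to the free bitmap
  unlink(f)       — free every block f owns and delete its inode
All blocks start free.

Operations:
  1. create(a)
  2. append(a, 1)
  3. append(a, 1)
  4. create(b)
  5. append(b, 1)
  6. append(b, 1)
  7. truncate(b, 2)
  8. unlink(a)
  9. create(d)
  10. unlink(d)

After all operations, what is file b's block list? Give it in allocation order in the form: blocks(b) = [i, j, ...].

blocks(b) = [3, 4]

[1] create(a) — a=0 (map F.........)
[2] append(a, 1) — a=0,1 (map FF........)
[3] append(a, 1) — a=0,1,2 (map FFF.......)
[4] create(b) — a=0,1,2 b=3 (map FFFF......)
[5] append(b, 1) — a=0,1,2 b=3,4 (map FFFFF.....)
[6] append(b, 1) — a=0,1,2 b=3,4,5 (map FFFFFF....)
[7] truncate(b, 2) — a=0,1,2 b=3,4 (map FFFFF.....)
[8] unlink(a) — b=3,4 (map ...FF.....)
[9] create(d) — b=3,4 d=0 (map F..FF.....)
[10] unlink(d) — b=3,4 (map ...FF.....)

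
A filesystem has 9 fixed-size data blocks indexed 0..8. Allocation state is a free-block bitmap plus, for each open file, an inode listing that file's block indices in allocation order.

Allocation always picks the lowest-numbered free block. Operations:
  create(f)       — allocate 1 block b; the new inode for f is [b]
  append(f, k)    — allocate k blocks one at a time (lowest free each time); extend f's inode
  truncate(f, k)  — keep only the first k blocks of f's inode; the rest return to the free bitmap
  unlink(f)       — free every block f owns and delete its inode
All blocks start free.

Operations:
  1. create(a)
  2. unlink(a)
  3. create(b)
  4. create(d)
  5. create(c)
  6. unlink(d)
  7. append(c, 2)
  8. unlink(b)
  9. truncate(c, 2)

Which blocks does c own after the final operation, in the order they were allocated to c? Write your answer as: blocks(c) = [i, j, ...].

blocks(c) = [2, 1]

[1] create(a) — a=0 (map F........)
[2] unlink(a) —  (map .........)
[3] create(b) — b=0 (map F........)
[4] create(d) — b=0 d=1 (map FF.......)
[5] create(c) — b=0 c=2 d=1 (map FFF......)
[6] unlink(d) — b=0 c=2 (map F.F......)
[7] append(c, 2) — b=0 c=2,1,3 (map FFFF.....)
[8] unlink(b) — c=2,1,3 (map .FFF.....)
[9] truncate(c, 2) — c=2,1 (map .FF......)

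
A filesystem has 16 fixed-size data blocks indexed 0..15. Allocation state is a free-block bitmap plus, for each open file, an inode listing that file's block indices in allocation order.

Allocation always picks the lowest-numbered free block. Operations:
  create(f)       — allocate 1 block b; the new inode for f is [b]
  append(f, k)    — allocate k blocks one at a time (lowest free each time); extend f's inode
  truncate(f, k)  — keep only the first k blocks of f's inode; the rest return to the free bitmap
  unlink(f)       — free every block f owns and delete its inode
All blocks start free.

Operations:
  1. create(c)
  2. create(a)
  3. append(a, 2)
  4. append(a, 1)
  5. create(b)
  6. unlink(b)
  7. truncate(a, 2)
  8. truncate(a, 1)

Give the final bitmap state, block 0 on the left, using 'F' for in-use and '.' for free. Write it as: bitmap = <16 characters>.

bitmap = FF..............

create(c): bitmap=F............... | c=[0]
create(a): bitmap=FF.............. | a=[1] c=[0]
append(a, 2): bitmap=FFFF............ | a=[1, 2, 3] c=[0]
append(a, 1): bitmap=FFFFF........... | a=[1, 2, 3, 4] c=[0]
create(b): bitmap=FFFFFF.......... | a=[1, 2, 3, 4] b=[5] c=[0]
unlink(b): bitmap=FFFFF........... | a=[1, 2, 3, 4] c=[0]
truncate(a, 2): bitmap=FFF............. | a=[1, 2] c=[0]
truncate(a, 1): bitmap=FF.............. | a=[1] c=[0]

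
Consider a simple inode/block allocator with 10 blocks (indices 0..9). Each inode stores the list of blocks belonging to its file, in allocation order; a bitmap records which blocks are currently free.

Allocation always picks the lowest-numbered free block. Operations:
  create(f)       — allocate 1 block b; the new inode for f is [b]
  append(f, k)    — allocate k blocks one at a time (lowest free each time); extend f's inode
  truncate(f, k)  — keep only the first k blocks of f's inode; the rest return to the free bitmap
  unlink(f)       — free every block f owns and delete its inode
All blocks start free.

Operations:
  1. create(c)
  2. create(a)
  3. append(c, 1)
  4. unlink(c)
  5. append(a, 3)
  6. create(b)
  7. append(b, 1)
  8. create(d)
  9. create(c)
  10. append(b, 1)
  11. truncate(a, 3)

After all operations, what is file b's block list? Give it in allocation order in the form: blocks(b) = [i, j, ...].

create(c): bitmap=F......... | c=[0]
create(a): bitmap=FF........ | a=[1] c=[0]
append(c, 1): bitmap=FFF....... | a=[1] c=[0, 2]
unlink(c): bitmap=.F........ | a=[1]
append(a, 3): bitmap=FFFF...... | a=[1, 0, 2, 3]
create(b): bitmap=FFFFF..... | a=[1, 0, 2, 3] b=[4]
append(b, 1): bitmap=FFFFFF.... | a=[1, 0, 2, 3] b=[4, 5]
create(d): bitmap=FFFFFFF... | a=[1, 0, 2, 3] b=[4, 5] d=[6]
create(c): bitmap=FFFFFFFF.. | a=[1, 0, 2, 3] b=[4, 5] c=[7] d=[6]
append(b, 1): bitmap=FFFFFFFFF. | a=[1, 0, 2, 3] b=[4, 5, 8] c=[7] d=[6]
truncate(a, 3): bitmap=FFF.FFFFF. | a=[1, 0, 2] b=[4, 5, 8] c=[7] d=[6]

blocks(b) = [4, 5, 8]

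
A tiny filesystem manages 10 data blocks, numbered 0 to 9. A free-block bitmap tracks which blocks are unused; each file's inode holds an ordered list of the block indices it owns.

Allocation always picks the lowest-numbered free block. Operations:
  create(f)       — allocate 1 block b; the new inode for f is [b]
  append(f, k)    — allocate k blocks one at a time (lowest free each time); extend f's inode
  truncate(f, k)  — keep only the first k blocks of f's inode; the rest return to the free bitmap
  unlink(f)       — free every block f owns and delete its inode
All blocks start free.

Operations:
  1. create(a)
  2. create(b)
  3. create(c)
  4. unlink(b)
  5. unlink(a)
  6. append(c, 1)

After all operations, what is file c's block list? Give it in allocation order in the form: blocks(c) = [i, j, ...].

create(a): bitmap=F......... | a=[0]
create(b): bitmap=FF........ | a=[0] b=[1]
create(c): bitmap=FFF....... | a=[0] b=[1] c=[2]
unlink(b): bitmap=F.F....... | a=[0] c=[2]
unlink(a): bitmap=..F....... | c=[2]
append(c, 1): bitmap=F.F....... | c=[2, 0]

blocks(c) = [2, 0]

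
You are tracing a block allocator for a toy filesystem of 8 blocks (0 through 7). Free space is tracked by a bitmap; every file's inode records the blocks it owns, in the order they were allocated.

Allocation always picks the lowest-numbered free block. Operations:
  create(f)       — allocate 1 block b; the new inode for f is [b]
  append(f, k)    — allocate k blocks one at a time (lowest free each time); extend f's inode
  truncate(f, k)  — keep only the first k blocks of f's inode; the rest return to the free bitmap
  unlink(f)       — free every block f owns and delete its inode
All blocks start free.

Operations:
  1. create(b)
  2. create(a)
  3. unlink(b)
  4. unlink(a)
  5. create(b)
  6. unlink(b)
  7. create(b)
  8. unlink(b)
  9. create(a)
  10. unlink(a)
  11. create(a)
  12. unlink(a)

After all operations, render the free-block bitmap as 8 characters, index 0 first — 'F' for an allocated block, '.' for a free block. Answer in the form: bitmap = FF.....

bitmap = ........

after create(b) → b:[0]  free=[F.......]
after create(a) → a:[1], b:[0]  free=[FF......]
after unlink(b) → a:[1]  free=[.F......]
after unlink(a) →   free=[........]
after create(b) → b:[0]  free=[F.......]
after unlink(b) →   free=[........]
after create(b) → b:[0]  free=[F.......]
after unlink(b) →   free=[........]
after create(a) → a:[0]  free=[F.......]
after unlink(a) →   free=[........]
after create(a) → a:[0]  free=[F.......]
after unlink(a) →   free=[........]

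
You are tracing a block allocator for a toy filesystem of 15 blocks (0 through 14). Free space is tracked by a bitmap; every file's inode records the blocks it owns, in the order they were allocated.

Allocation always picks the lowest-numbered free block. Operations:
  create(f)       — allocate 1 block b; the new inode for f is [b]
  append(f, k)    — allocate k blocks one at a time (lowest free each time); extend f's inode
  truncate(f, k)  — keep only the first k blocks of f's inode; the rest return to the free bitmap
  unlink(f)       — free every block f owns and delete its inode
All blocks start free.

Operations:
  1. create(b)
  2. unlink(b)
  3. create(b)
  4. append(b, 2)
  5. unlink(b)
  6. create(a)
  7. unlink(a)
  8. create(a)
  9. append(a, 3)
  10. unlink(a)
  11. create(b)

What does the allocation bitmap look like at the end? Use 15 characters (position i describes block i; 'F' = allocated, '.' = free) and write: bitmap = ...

  1. create(b)  ⇒  F..............  {b→[0]}
  2. unlink(b)  ⇒  ...............  {}
  3. create(b)  ⇒  F..............  {b→[0]}
  4. append(b, 2)  ⇒  FFF............  {b→[0, 1, 2]}
  5. unlink(b)  ⇒  ...............  {}
  6. create(a)  ⇒  F..............  {a→[0]}
  7. unlink(a)  ⇒  ...............  {}
  8. create(a)  ⇒  F..............  {a→[0]}
  9. append(a, 3)  ⇒  FFFF...........  {a→[0, 1, 2, 3]}
  10. unlink(a)  ⇒  ...............  {}
  11. create(b)  ⇒  F..............  {b→[0]}

bitmap = F..............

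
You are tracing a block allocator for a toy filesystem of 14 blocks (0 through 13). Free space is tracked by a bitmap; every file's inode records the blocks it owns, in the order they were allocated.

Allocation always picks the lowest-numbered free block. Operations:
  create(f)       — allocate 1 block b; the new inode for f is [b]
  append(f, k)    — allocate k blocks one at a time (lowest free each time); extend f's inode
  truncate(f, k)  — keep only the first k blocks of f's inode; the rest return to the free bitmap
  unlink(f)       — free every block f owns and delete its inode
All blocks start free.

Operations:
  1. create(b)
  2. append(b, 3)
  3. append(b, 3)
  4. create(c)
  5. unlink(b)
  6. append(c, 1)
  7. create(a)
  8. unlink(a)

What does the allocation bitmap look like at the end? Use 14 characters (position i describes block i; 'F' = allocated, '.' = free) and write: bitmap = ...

[1] create(b) — b=0 (map F.............)
[2] append(b, 3) — b=0,1,2,3 (map FFFF..........)
[3] append(b, 3) — b=0,1,2,3,4,5,6 (map FFFFFFF.......)
[4] create(c) — b=0,1,2,3,4,5,6 c=7 (map FFFFFFFF......)
[5] unlink(b) — c=7 (map .......F......)
[6] append(c, 1) — c=7,0 (map F......F......)
[7] create(a) — a=1 c=7,0 (map FF.....F......)
[8] unlink(a) — c=7,0 (map F......F......)

bitmap = F......F......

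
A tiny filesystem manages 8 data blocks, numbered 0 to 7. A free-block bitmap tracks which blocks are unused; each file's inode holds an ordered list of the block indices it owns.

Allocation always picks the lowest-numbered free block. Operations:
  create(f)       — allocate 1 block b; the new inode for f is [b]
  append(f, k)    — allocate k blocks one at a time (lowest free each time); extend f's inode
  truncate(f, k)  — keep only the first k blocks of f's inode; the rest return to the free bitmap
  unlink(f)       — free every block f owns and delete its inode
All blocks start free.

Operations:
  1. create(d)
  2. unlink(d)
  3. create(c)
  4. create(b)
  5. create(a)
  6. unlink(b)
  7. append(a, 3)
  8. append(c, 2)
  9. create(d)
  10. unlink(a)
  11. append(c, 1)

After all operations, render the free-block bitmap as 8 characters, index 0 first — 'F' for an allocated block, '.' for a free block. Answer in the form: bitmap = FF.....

bitmap = FF...FFF

after create(d) → d:[0]  free=[F.......]
after unlink(d) →   free=[........]
after create(c) → c:[0]  free=[F.......]
after create(b) → b:[1], c:[0]  free=[FF......]
after create(a) → a:[2], b:[1], c:[0]  free=[FFF.....]
after unlink(b) → a:[2], c:[0]  free=[F.F.....]
after append(a, 3) → a:[2, 1, 3, 4], c:[0]  free=[FFFFF...]
after append(c, 2) → a:[2, 1, 3, 4], c:[0, 5, 6]  free=[FFFFFFF.]
after create(d) → a:[2, 1, 3, 4], c:[0, 5, 6], d:[7]  free=[FFFFFFFF]
after unlink(a) → c:[0, 5, 6], d:[7]  free=[F....FFF]
after append(c, 1) → c:[0, 5, 6, 1], d:[7]  free=[FF...FFF]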